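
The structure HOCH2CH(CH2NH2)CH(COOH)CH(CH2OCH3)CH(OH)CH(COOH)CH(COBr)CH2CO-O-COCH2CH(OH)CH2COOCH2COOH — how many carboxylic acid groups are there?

3

Reading the structure from left to right:
  HOCH2: HO– on an sp³ carbon → alcohol.
  CH(CH2NH2): pendant –CH2NH2: N on sp³ C, no adjacent C=O → amine.
  CH(COOH): pendant –COOH: carbonyl C bonded to C and –OH → carboxylic acid.
  CH(CH2OCH3): pendant –CH2OCH3: C–O–C linkage → ether.
  CH(OH): –OH on an sp³ carbon → alcohol (secondary).
  CH(COOH): pendant –COOH: carbonyl C bonded to C and –OH → carboxylic acid.
  CH(COBr): pendant –C(=O)X: carbonyl C bonded to C and halogen → acyl halide.
  CH2CO-O-COCH2: two acyl groups sharing one oxygen, –C(=O)–O–C(=O)– → anhydride.
  CH(OH): –OH on an sp³ carbon → alcohol (secondary).
  CH2COOCH2: –C(=O)–O–C with C on the carbonyl side → ester.
  COOH: –COOH: carbonyl C bonded to –OH and C → carboxylic acid (the –OH is not a separate alcohol).
Carboxylic acid appears at: CH(COOH), CH(COOH), COOH → 3.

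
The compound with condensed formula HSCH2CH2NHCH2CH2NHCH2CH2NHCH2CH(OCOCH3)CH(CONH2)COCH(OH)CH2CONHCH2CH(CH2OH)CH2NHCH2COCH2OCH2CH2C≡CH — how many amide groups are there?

–SH on an sp³ carbon → thiol.
C–N–C with sp³ carbons and no adjacent C=O → amine (secondary).
C–N–C with sp³ carbons and no adjacent C=O → amine (secondary).
C–N–C with sp³ carbons and no adjacent C=O → amine (secondary).
pendant –OC(=O)CH3: an acyloxy group → ester.
pendant –CONH2: carbonyl C bonded to C and N → amide.
–C(=O)– with carbon on both sides → ketone.
–OH on an sp³ carbon → alcohol (secondary).
–C(=O)–N– linkage → amide (the N is not an amine).
pendant –CH2OH on an sp³ backbone C → alcohol.
C–N–C with sp³ carbons and no adjacent C=O → amine (secondary).
–C(=O)– with carbon on both sides → ketone.
C–O–C with sp³ carbons on both sides and no adjacent C=O → ether.
C≡C triple bond → alkyne.
Amide appears at: CH(CONH2), CH2CONHCH2 → 2.

2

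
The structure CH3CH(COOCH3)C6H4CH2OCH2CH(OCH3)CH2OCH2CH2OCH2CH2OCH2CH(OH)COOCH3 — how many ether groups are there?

5

pendant –COOCH3: carbonyl C bonded to C and –OCH3 → ester.
para-disubstituted benzene ring → arene.
C–O–C with sp³ carbons on both sides and no adjacent C=O → ether.
pendant –OCH3: C–O–C with sp³ C, no adjacent C=O → ether.
C–O–C with sp³ carbons on both sides and no adjacent C=O → ether.
C–O–C with sp³ carbons on both sides and no adjacent C=O → ether.
C–O–C with sp³ carbons on both sides and no adjacent C=O → ether.
–OH on an sp³ carbon → alcohol (secondary).
–C(=O)OCH3: carbonyl C bonded to C and to –OCH3 → ester (not ketone + ether).
Ether appears at: CH2OCH2, CH(OCH3), CH2OCH2, CH2OCH2, CH2OCH2 → 5.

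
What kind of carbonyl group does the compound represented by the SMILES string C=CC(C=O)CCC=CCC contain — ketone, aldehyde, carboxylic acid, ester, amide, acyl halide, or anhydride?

The carbonyl is in the CH(CHO) segment: pendant –CHO: carbonyl C bonded to C and H → aldehyde.

aldehyde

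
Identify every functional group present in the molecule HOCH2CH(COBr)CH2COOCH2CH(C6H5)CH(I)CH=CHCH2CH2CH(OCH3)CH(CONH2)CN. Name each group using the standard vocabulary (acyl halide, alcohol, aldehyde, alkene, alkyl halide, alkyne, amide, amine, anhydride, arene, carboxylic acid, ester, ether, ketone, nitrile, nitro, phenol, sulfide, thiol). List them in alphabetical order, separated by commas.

acyl halide, alcohol, alkene, alkyl halide, amide, arene, ester, ether, nitrile

HO– on an sp³ carbon → alcohol.
pendant –C(=O)X: carbonyl C bonded to C and halogen → acyl halide.
–C(=O)–O–C with C on the carbonyl side → ester.
pendant –C6H5: benzene ring → arene.
halogen on an sp³ carbon → alkyl halide.
C=C double bond → alkene.
pendant –OCH3: C–O–C with sp³ C, no adjacent C=O → ether.
pendant –CONH2: carbonyl C bonded to C and N → amide.
–C≡N: carbon triple-bonded to nitrogen → nitrile.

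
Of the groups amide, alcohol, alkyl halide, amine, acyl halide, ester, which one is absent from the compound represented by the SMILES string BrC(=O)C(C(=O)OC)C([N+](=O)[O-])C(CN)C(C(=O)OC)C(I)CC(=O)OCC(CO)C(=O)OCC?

amine: present (CH(CH2NH2) — pendant –CH2NH2: N on sp³ C, no adjacent C=O → amine).
acyl halide: present (BrCO — –C(=O)Br: carbonyl C bonded to C and to a halogen → acyl halide (not alkyl halide)).
ester: present (CH(COOCH3) — pendant –COOCH3: carbonyl C bonded to C and –OCH3 → ester).
alcohol: present (CH(CH2OH) — pendant –CH2OH on an sp³ backbone C → alcohol).
alkyl halide: present (CH(I) — halogen on an sp³ carbon → alkyl halide).
amide: no segment matches this pattern.

amide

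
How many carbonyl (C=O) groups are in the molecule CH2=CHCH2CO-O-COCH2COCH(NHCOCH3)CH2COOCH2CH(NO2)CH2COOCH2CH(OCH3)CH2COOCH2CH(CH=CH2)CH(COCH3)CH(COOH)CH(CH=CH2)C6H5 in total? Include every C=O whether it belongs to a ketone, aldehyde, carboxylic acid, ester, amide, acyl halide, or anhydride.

9

CH2CO-O-COCH2: anhydride, 2 C=O (running total 2).
CO: ketone, 1 C=O (running total 3).
CH(NHCOCH3): amide, 1 C=O (running total 4).
CH2COOCH2: ester, 1 C=O (running total 5).
CH2COOCH2: ester, 1 C=O (running total 6).
CH2COOCH2: ester, 1 C=O (running total 7).
CH(COCH3): ketone, 1 C=O (running total 8).
CH(COOH): carboxylic acid, 1 C=O (running total 9).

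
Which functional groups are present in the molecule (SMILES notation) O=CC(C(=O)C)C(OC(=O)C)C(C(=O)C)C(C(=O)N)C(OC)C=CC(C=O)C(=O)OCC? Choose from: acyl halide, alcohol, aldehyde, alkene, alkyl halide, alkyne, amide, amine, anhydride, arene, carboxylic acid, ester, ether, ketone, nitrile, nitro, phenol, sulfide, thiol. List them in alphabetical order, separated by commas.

aldehyde, alkene, amide, ester, ether, ketone

terminal –CHO: carbonyl C bonded to H and C → aldehyde.
pendant –COCH3: carbonyl C bonded to two carbons → ketone.
pendant –OC(=O)CH3: an acyloxy group → ester.
pendant –COCH3: carbonyl C bonded to two carbons → ketone.
pendant –CONH2: carbonyl C bonded to C and N → amide.
pendant –OCH3: C–O–C with sp³ C, no adjacent C=O → ether.
C=C double bond → alkene.
pendant –CHO: carbonyl C bonded to C and H → aldehyde.
–C(=O)OCH2CH3: carbonyl C bonded to C and to –OEt → ester.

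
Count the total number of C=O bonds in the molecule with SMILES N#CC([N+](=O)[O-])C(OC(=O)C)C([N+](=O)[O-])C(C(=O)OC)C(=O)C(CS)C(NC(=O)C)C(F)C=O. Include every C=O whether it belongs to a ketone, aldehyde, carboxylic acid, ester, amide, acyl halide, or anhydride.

5

CH(OCOCH3): ester, 1 C=O (running total 1).
CH(COOCH3): ester, 1 C=O (running total 2).
CO: ketone, 1 C=O (running total 3).
CH(NHCOCH3): amide, 1 C=O (running total 4).
CHO: aldehyde, 1 C=O (running total 5).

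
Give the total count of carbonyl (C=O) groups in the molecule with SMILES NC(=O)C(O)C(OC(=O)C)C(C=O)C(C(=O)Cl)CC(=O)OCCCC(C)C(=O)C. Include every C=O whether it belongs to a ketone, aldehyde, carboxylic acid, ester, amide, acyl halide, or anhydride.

6

H2NCO: amide, 1 C=O (running total 1).
CH(OCOCH3): ester, 1 C=O (running total 2).
CH(CHO): aldehyde, 1 C=O (running total 3).
CH(COCl): acyl halide, 1 C=O (running total 4).
CH2COOCH2: ester, 1 C=O (running total 5).
CO: ketone, 1 C=O (running total 6).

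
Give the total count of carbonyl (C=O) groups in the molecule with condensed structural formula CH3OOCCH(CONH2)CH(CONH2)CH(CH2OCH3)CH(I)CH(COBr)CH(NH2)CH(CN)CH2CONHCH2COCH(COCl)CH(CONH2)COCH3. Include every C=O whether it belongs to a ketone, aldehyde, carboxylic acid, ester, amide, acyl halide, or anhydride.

CH3OOC: ester, 1 C=O (running total 1).
CH(CONH2): amide, 1 C=O (running total 2).
CH(CONH2): amide, 1 C=O (running total 3).
CH(COBr): acyl halide, 1 C=O (running total 4).
CH2CONHCH2: amide, 1 C=O (running total 5).
CO: ketone, 1 C=O (running total 6).
CH(COCl): acyl halide, 1 C=O (running total 7).
CH(CONH2): amide, 1 C=O (running total 8).
CO: ketone, 1 C=O (running total 9).

9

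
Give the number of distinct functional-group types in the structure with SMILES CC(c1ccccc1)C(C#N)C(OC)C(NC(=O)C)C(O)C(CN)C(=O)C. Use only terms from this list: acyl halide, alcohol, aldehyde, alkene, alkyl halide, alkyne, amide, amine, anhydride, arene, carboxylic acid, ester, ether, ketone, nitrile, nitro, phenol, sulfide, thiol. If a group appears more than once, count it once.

pendant –C6H5: benzene ring → arene.
pendant –C≡N: nitrile.
pendant –OCH3: C–O–C with sp³ C, no adjacent C=O → ether.
pendant –NHC(=O)CH3: N bonded to a carbonyl → amide (not amine).
–OH on an sp³ carbon → alcohol (secondary).
pendant –CH2NH2: N on sp³ C, no adjacent C=O → amine.
–C(=O)– with carbon on both sides → ketone.
Distinct types present: alcohol, amide, amine, arene, ether, ketone, nitrile.

7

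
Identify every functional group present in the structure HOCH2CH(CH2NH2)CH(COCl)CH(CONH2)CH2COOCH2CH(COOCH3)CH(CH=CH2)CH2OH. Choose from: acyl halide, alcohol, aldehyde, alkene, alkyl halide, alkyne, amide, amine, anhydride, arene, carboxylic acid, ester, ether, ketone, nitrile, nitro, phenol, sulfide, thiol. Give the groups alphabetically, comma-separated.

Reading the structure from left to right:
  HOCH2: HO– on an sp³ carbon → alcohol.
  CH(CH2NH2): pendant –CH2NH2: N on sp³ C, no adjacent C=O → amine.
  CH(COCl): pendant –C(=O)X: carbonyl C bonded to C and halogen → acyl halide.
  CH(CONH2): pendant –CONH2: carbonyl C bonded to C and N → amide.
  CH2COOCH2: –C(=O)–O–C with C on the carbonyl side → ester.
  CH(COOCH3): pendant –COOCH3: carbonyl C bonded to C and –OCH3 → ester.
  CH(CH=CH2): pendant –CH=CH2: C=C double bond → alkene.
  CH2OH: –OH on an sp³ carbon → alcohol.

acyl halide, alcohol, alkene, amide, amine, ester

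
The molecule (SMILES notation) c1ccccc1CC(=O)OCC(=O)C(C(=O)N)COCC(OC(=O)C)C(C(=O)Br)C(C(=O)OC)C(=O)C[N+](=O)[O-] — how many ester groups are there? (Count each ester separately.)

C6H5– phenyl ring → arene.
–C(=O)–O–C with C on the carbonyl side → ester.
–C(=O)– with carbon on both sides → ketone.
pendant –CONH2: carbonyl C bonded to C and N → amide.
C–O–C with sp³ carbons on both sides and no adjacent C=O → ether.
pendant –OC(=O)CH3: an acyloxy group → ester.
pendant –C(=O)X: carbonyl C bonded to C and halogen → acyl halide.
pendant –COOCH3: carbonyl C bonded to C and –OCH3 → ester.
–C(=O)– with carbon on both sides → ketone.
–NO2 on carbon → nitro group.
Ester appears at: CH2COOCH2, CH(OCOCH3), CH(COOCH3) → 3.

3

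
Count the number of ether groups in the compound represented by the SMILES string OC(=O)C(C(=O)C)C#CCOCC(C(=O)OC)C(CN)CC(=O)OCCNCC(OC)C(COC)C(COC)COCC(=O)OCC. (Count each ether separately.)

5

–COOH: carbonyl C bonded to –OH and C → carboxylic acid (the –OH is not a separate alcohol).
pendant –COCH3: carbonyl C bonded to two carbons → ketone.
C≡C triple bond → alkyne.
C–O–C with sp³ carbons on both sides and no adjacent C=O → ether.
pendant –COOCH3: carbonyl C bonded to C and –OCH3 → ester.
pendant –CH2NH2: N on sp³ C, no adjacent C=O → amine.
–C(=O)–O–C with C on the carbonyl side → ester.
C–N–C with sp³ carbons and no adjacent C=O → amine (secondary).
pendant –OCH3: C–O–C with sp³ C, no adjacent C=O → ether.
pendant –CH2OCH3: C–O–C linkage → ether.
pendant –CH2OCH3: C–O–C linkage → ether.
C–O–C with sp³ carbons on both sides and no adjacent C=O → ether.
–C(=O)OCH2CH3: carbonyl C bonded to C and to –OEt → ester.
Ether appears at: CH2OCH2, CH(OCH3), CH(CH2OCH3), CH(CH2OCH3), CH2OCH2 → 5.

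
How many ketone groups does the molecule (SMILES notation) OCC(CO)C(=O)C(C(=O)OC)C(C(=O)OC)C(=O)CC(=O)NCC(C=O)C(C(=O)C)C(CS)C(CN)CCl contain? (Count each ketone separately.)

3

HO– on an sp³ carbon → alcohol.
pendant –CH2OH on an sp³ backbone C → alcohol.
–C(=O)– with carbon on both sides → ketone.
pendant –COOCH3: carbonyl C bonded to C and –OCH3 → ester.
pendant –COOCH3: carbonyl C bonded to C and –OCH3 → ester.
–C(=O)– with carbon on both sides → ketone.
–C(=O)–N– linkage → amide (the N is not an amine).
pendant –CHO: carbonyl C bonded to C and H → aldehyde.
pendant –COCH3: carbonyl C bonded to two carbons → ketone.
pendant –CH2SH → thiol.
pendant –CH2NH2: N on sp³ C, no adjacent C=O → amine.
halogen on an sp³ carbon → alkyl halide.
Ketone appears at: CO, CO, CH(COCH3) → 3.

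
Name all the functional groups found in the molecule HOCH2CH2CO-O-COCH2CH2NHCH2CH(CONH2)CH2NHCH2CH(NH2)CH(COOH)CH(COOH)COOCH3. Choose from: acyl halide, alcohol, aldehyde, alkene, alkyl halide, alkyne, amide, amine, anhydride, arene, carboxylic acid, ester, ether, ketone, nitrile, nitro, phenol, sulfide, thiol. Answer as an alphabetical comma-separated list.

alcohol, amide, amine, anhydride, carboxylic acid, ester

Working along the chain:
  HOCH2: HO– on an sp³ carbon → alcohol.
  CH2CO-O-COCH2: two acyl groups sharing one oxygen, –C(=O)–O–C(=O)– → anhydride.
  CH2NHCH2: C–N–C with sp³ carbons and no adjacent C=O → amine (secondary).
  CH(CONH2): pendant –CONH2: carbonyl C bonded to C and N → amide.
  CH2NHCH2: C–N–C with sp³ carbons and no adjacent C=O → amine (secondary).
  CH(NH2): –NH2 on an sp³ carbon with no adjacent C=O → amine.
  CH(COOH): pendant –COOH: carbonyl C bonded to C and –OH → carboxylic acid.
  CH(COOH): pendant –COOH: carbonyl C bonded to C and –OH → carboxylic acid.
  COOCH3: –C(=O)OCH3: carbonyl C bonded to C and to –OCH3 → ester (not ketone + ether).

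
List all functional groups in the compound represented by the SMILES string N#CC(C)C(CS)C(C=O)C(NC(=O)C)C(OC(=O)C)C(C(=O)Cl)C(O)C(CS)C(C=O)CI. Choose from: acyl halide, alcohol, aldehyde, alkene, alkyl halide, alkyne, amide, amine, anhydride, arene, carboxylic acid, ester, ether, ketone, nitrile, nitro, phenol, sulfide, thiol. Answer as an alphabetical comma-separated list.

acyl halide, alcohol, aldehyde, alkyl halide, amide, ester, nitrile, thiol

N≡C–: carbon triple-bonded to nitrogen → nitrile.
pendant –CH2SH → thiol.
pendant –CHO: carbonyl C bonded to C and H → aldehyde.
pendant –NHC(=O)CH3: N bonded to a carbonyl → amide (not amine).
pendant –OC(=O)CH3: an acyloxy group → ester.
pendant –C(=O)X: carbonyl C bonded to C and halogen → acyl halide.
–OH on an sp³ carbon → alcohol (secondary).
pendant –CH2SH → thiol.
pendant –CHO: carbonyl C bonded to C and H → aldehyde.
halogen on an sp³ carbon → alkyl halide.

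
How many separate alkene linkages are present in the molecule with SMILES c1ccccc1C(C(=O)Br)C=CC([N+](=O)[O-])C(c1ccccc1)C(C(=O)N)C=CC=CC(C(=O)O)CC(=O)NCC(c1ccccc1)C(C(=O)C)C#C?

3

C6H5– phenyl ring → arene.
pendant –C(=O)X: carbonyl C bonded to C and halogen → acyl halide.
C=C double bond → alkene.
–NO2 on an sp³ carbon → nitro (the N=O is not a carbonyl).
pendant –C6H5: benzene ring → arene.
pendant –CONH2: carbonyl C bonded to C and N → amide.
C=C double bond → alkene.
C=C double bond → alkene.
pendant –COOH: carbonyl C bonded to C and –OH → carboxylic acid.
–C(=O)–N– linkage → amide (the N is not an amine).
pendant –C6H5: benzene ring → arene.
pendant –COCH3: carbonyl C bonded to two carbons → ketone.
C≡C triple bond → alkyne.
Alkene appears at: CH=CH, CH=CH, CH=CH → 3.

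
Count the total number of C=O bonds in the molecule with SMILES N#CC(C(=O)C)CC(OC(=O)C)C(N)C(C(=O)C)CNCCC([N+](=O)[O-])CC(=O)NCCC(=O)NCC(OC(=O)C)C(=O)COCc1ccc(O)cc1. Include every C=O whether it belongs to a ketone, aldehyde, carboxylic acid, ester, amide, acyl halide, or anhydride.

CH(COCH3): ketone, 1 C=O (running total 1).
CH(OCOCH3): ester, 1 C=O (running total 2).
CH(COCH3): ketone, 1 C=O (running total 3).
CH2CONHCH2: amide, 1 C=O (running total 4).
CH2CONHCH2: amide, 1 C=O (running total 5).
CH(OCOCH3): ester, 1 C=O (running total 6).
CO: ketone, 1 C=O (running total 7).

7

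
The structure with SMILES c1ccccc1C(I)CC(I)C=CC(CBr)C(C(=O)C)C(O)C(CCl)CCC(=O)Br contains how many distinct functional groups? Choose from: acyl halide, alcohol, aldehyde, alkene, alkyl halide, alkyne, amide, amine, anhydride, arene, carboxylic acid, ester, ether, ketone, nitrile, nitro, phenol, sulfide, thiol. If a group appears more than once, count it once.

Reading the structure from left to right:
  C6H5: C6H5– phenyl ring → arene.
  CH(I): halogen on an sp³ carbon → alkyl halide.
  CH(I): halogen on an sp³ carbon → alkyl halide.
  CH=CH: C=C double bond → alkene.
  CH(CH2Br): pendant –CH2X: halogen on sp³ carbon → alkyl halide.
  CH(COCH3): pendant –COCH3: carbonyl C bonded to two carbons → ketone.
  CH(OH): –OH on an sp³ carbon → alcohol (secondary).
  CH(CH2Cl): pendant –CH2X: halogen on sp³ carbon → alkyl halide.
  COBr: –C(=O)Br: carbonyl C bonded to C and to a halogen → acyl halide (not alkyl halide).
Distinct types present: acyl halide, alcohol, alkene, alkyl halide, arene, ketone.

6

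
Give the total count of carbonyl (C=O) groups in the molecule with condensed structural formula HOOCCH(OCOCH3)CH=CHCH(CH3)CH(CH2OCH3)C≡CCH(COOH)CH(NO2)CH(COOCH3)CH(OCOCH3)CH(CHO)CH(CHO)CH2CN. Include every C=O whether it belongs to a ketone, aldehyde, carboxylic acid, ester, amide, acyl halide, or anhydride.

7

HOOC: carboxylic acid, 1 C=O (running total 1).
CH(OCOCH3): ester, 1 C=O (running total 2).
CH(COOH): carboxylic acid, 1 C=O (running total 3).
CH(COOCH3): ester, 1 C=O (running total 4).
CH(OCOCH3): ester, 1 C=O (running total 5).
CH(CHO): aldehyde, 1 C=O (running total 6).
CH(CHO): aldehyde, 1 C=O (running total 7).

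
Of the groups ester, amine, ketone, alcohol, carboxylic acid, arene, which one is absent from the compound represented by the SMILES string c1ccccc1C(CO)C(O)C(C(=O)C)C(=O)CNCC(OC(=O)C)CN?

amine: present (CH2NHCH2 — C–N–C with sp³ carbons and no adjacent C=O → amine (secondary)).
arene: present (C6H5 — C6H5– phenyl ring → arene).
alcohol: present (CH(CH2OH) — pendant –CH2OH on an sp³ backbone C → alcohol).
ketone: present (CH(COCH3) — pendant –COCH3: carbonyl C bonded to two carbons → ketone).
ester: present (CH(OCOCH3) — pendant –OC(=O)CH3: an acyloxy group → ester).
carboxylic acid: absent. In CH(OCOCH3), the acyl oxygen is bonded to carbon (–O–C), not to H, so this is an ester.

carboxylic acid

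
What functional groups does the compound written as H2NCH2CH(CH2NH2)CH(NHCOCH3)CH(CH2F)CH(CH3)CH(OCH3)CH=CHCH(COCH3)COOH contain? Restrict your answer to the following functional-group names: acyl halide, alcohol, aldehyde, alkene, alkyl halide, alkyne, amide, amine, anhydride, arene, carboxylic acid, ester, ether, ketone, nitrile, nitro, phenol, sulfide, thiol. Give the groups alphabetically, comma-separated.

Reading the structure from left to right:
  H2NCH2: –NH2 on an sp³ carbon with no adjacent C=O → amine.
  CH(CH2NH2): pendant –CH2NH2: N on sp³ C, no adjacent C=O → amine.
  CH(NHCOCH3): pendant –NHC(=O)CH3: N bonded to a carbonyl → amide (not amine).
  CH(CH2F): pendant –CH2X: halogen on sp³ carbon → alkyl halide.
  CH(OCH3): pendant –OCH3: C–O–C with sp³ C, no adjacent C=O → ether.
  CH=CH: C=C double bond → alkene.
  CH(COCH3): pendant –COCH3: carbonyl C bonded to two carbons → ketone.
  COOH: –COOH: carbonyl C bonded to –OH and C → carboxylic acid (the –OH is not a separate alcohol).

alkene, alkyl halide, amide, amine, carboxylic acid, ether, ketone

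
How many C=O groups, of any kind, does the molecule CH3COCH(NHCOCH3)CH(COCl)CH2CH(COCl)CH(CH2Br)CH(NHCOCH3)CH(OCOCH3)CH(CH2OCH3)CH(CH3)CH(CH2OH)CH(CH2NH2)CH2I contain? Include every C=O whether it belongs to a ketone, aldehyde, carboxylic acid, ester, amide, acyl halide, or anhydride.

CO: ketone, 1 C=O (running total 1).
CH(NHCOCH3): amide, 1 C=O (running total 2).
CH(COCl): acyl halide, 1 C=O (running total 3).
CH(COCl): acyl halide, 1 C=O (running total 4).
CH(NHCOCH3): amide, 1 C=O (running total 5).
CH(OCOCH3): ester, 1 C=O (running total 6).

6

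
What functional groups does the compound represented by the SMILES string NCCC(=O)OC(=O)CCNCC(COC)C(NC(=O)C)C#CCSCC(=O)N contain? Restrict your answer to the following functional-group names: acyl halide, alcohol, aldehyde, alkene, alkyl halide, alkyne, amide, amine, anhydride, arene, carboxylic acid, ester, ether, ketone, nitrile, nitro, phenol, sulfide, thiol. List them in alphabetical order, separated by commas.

Taking each segment in turn:
  H2NCH2: –NH2 on an sp³ carbon with no adjacent C=O → amine.
  CH2CO-O-COCH2: two acyl groups sharing one oxygen, –C(=O)–O–C(=O)– → anhydride.
  CH2NHCH2: C–N–C with sp³ carbons and no adjacent C=O → amine (secondary).
  CH(CH2OCH3): pendant –CH2OCH3: C–O–C linkage → ether.
  CH(NHCOCH3): pendant –NHC(=O)CH3: N bonded to a carbonyl → amide (not amine).
  C≡C: C≡C triple bond → alkyne.
  CH2SCH2: C–S–C linkage → sulfide (thioether).
  CONH2: –C(=O)NH2: carbonyl C bonded to C and to N → amide (the N is not a separate amine).

alkyne, amide, amine, anhydride, ether, sulfide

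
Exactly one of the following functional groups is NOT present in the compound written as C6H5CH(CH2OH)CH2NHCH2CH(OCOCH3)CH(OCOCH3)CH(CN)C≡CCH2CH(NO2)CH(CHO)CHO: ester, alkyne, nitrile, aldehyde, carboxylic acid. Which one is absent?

ester: present (CH(OCOCH3) — pendant –OC(=O)CH3: an acyloxy group → ester).
aldehyde: present (CH(CHO) — pendant –CHO: carbonyl C bonded to C and H → aldehyde).
nitrile: present (CH(CN) — pendant –C≡N: nitrile).
alkyne: present (C≡C — C≡C triple bond → alkyne).
carboxylic acid: absent. In CH(OCOCH3), the acyl oxygen is bonded to carbon (–O–C), not to H, so this is an ester.

carboxylic acid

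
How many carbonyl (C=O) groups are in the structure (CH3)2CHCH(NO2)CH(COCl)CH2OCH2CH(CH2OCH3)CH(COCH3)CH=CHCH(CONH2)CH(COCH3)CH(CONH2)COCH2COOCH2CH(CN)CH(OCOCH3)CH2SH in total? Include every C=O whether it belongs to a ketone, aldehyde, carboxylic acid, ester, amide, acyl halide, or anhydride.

CH(COCl): acyl halide, 1 C=O (running total 1).
CH(COCH3): ketone, 1 C=O (running total 2).
CH(CONH2): amide, 1 C=O (running total 3).
CH(COCH3): ketone, 1 C=O (running total 4).
CH(CONH2): amide, 1 C=O (running total 5).
CO: ketone, 1 C=O (running total 6).
CH2COOCH2: ester, 1 C=O (running total 7).
CH(OCOCH3): ester, 1 C=O (running total 8).

8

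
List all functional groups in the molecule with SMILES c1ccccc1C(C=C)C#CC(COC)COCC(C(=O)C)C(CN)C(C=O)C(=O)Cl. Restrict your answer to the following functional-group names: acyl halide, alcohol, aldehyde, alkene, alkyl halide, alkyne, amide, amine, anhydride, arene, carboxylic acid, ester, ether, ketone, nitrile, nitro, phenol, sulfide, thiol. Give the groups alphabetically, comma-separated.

acyl halide, aldehyde, alkene, alkyne, amine, arene, ether, ketone

C6H5– phenyl ring → arene.
pendant –CH=CH2: C=C double bond → alkene.
C≡C triple bond → alkyne.
pendant –CH2OCH3: C–O–C linkage → ether.
C–O–C with sp³ carbons on both sides and no adjacent C=O → ether.
pendant –COCH3: carbonyl C bonded to two carbons → ketone.
pendant –CH2NH2: N on sp³ C, no adjacent C=O → amine.
pendant –CHO: carbonyl C bonded to C and H → aldehyde.
–C(=O)Cl: carbonyl C bonded to C and to a halogen → acyl halide (not alkyl halide).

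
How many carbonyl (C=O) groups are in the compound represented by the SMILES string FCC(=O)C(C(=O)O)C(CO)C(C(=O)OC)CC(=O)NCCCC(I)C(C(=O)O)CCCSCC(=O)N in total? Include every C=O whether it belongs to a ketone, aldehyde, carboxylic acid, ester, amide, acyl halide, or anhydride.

6

CO: ketone, 1 C=O (running total 1).
CH(COOH): carboxylic acid, 1 C=O (running total 2).
CH(COOCH3): ester, 1 C=O (running total 3).
CH2CONHCH2: amide, 1 C=O (running total 4).
CH(COOH): carboxylic acid, 1 C=O (running total 5).
CONH2: amide, 1 C=O (running total 6).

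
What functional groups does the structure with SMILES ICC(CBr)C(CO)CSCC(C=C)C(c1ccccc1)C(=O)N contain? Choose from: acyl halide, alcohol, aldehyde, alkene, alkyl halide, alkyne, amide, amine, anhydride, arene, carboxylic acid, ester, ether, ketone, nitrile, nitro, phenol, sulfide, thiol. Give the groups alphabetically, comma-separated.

Taking each segment in turn:
  ICH2: halogen on an sp³ carbon → alkyl halide.
  CH(CH2Br): pendant –CH2X: halogen on sp³ carbon → alkyl halide.
  CH(CH2OH): pendant –CH2OH on an sp³ backbone C → alcohol.
  CH2SCH2: C–S–C linkage → sulfide (thioether).
  CH(CH=CH2): pendant –CH=CH2: C=C double bond → alkene.
  CH(C6H5): pendant –C6H5: benzene ring → arene.
  CONH2: –C(=O)NH2: carbonyl C bonded to C and to N → amide (the N is not a separate amine).

alcohol, alkene, alkyl halide, amide, arene, sulfide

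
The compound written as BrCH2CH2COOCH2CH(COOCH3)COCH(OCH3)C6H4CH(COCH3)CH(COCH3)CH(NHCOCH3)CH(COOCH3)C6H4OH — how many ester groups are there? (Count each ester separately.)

3

Taking each segment in turn:
  BrCH2: halogen on an sp³ carbon → alkyl halide.
  CH2COOCH2: –C(=O)–O–C with C on the carbonyl side → ester.
  CH(COOCH3): pendant –COOCH3: carbonyl C bonded to C and –OCH3 → ester.
  CO: –C(=O)– with carbon on both sides → ketone.
  CH(OCH3): pendant –OCH3: C–O–C with sp³ C, no adjacent C=O → ether.
  C6H4: para-disubstituted benzene ring → arene.
  CH(COCH3): pendant –COCH3: carbonyl C bonded to two carbons → ketone.
  CH(COCH3): pendant –COCH3: carbonyl C bonded to two carbons → ketone.
  CH(NHCOCH3): pendant –NHC(=O)CH3: N bonded to a carbonyl → amide (not amine).
  CH(COOCH3): pendant –COOCH3: carbonyl C bonded to C and –OCH3 → ester.
  C6H4OH: –OH attached directly to an aromatic ring → phenol (not alcohol); the ring itself is an arene.
Ester appears at: CH2COOCH2, CH(COOCH3), CH(COOCH3) → 3.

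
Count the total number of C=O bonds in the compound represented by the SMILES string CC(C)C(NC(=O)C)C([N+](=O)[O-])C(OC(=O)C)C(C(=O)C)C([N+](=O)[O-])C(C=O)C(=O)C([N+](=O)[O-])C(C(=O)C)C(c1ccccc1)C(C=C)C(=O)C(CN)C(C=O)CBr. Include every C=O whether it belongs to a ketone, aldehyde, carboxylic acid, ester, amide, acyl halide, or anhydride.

8

CH(NHCOCH3): amide, 1 C=O (running total 1).
CH(OCOCH3): ester, 1 C=O (running total 2).
CH(COCH3): ketone, 1 C=O (running total 3).
CH(CHO): aldehyde, 1 C=O (running total 4).
CO: ketone, 1 C=O (running total 5).
CH(COCH3): ketone, 1 C=O (running total 6).
CO: ketone, 1 C=O (running total 7).
CH(CHO): aldehyde, 1 C=O (running total 8).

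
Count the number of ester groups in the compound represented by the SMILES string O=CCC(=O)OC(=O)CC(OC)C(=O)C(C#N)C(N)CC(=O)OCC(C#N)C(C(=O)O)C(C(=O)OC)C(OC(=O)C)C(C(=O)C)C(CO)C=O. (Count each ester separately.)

terminal –CHO: carbonyl C bonded to H and C → aldehyde.
two acyl groups sharing one oxygen, –C(=O)–O–C(=O)– → anhydride.
pendant –OCH3: C–O–C with sp³ C, no adjacent C=O → ether.
–C(=O)– with carbon on both sides → ketone.
pendant –C≡N: nitrile.
–NH2 on an sp³ carbon with no adjacent C=O → amine.
–C(=O)–O–C with C on the carbonyl side → ester.
pendant –C≡N: nitrile.
pendant –COOH: carbonyl C bonded to C and –OH → carboxylic acid.
pendant –COOCH3: carbonyl C bonded to C and –OCH3 → ester.
pendant –OC(=O)CH3: an acyloxy group → ester.
pendant –COCH3: carbonyl C bonded to two carbons → ketone.
pendant –CH2OH on an sp³ backbone C → alcohol.
terminal –CHO: carbonyl C bonded to H and C → aldehyde.
Ester appears at: CH2COOCH2, CH(COOCH3), CH(OCOCH3) → 3.

3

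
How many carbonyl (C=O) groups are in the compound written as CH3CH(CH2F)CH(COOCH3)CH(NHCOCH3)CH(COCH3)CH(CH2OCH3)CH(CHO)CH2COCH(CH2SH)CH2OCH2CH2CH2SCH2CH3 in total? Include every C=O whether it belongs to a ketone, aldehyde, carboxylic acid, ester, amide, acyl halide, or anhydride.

CH(COOCH3): ester, 1 C=O (running total 1).
CH(NHCOCH3): amide, 1 C=O (running total 2).
CH(COCH3): ketone, 1 C=O (running total 3).
CH(CHO): aldehyde, 1 C=O (running total 4).
CO: ketone, 1 C=O (running total 5).

5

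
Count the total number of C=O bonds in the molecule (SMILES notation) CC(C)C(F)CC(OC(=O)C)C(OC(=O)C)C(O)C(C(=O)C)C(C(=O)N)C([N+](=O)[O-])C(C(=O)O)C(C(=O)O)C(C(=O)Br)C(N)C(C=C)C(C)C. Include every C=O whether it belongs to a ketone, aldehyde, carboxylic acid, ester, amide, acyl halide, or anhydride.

7

CH(OCOCH3): ester, 1 C=O (running total 1).
CH(OCOCH3): ester, 1 C=O (running total 2).
CH(COCH3): ketone, 1 C=O (running total 3).
CH(CONH2): amide, 1 C=O (running total 4).
CH(COOH): carboxylic acid, 1 C=O (running total 5).
CH(COOH): carboxylic acid, 1 C=O (running total 6).
CH(COBr): acyl halide, 1 C=O (running total 7).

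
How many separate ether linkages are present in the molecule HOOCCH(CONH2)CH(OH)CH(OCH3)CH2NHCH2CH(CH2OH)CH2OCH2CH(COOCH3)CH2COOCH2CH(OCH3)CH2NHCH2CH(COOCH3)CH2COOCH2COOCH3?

Taking each segment in turn:
  HOOC: –COOH: carbonyl C bonded to –OH and C → carboxylic acid (the –OH is not a separate alcohol).
  CH(CONH2): pendant –CONH2: carbonyl C bonded to C and N → amide.
  CH(OH): –OH on an sp³ carbon → alcohol (secondary).
  CH(OCH3): pendant –OCH3: C–O–C with sp³ C, no adjacent C=O → ether.
  CH2NHCH2: C–N–C with sp³ carbons and no adjacent C=O → amine (secondary).
  CH(CH2OH): pendant –CH2OH on an sp³ backbone C → alcohol.
  CH2OCH2: C–O–C with sp³ carbons on both sides and no adjacent C=O → ether.
  CH(COOCH3): pendant –COOCH3: carbonyl C bonded to C and –OCH3 → ester.
  CH2COOCH2: –C(=O)–O–C with C on the carbonyl side → ester.
  CH(OCH3): pendant –OCH3: C–O–C with sp³ C, no adjacent C=O → ether.
  CH2NHCH2: C–N–C with sp³ carbons and no adjacent C=O → amine (secondary).
  CH(COOCH3): pendant –COOCH3: carbonyl C bonded to C and –OCH3 → ester.
  CH2COOCH2: –C(=O)–O–C with C on the carbonyl side → ester.
  COOCH3: –C(=O)OCH3: carbonyl C bonded to C and to –OCH3 → ester (not ketone + ether).
Ether appears at: CH(OCH3), CH2OCH2, CH(OCH3) → 3.

3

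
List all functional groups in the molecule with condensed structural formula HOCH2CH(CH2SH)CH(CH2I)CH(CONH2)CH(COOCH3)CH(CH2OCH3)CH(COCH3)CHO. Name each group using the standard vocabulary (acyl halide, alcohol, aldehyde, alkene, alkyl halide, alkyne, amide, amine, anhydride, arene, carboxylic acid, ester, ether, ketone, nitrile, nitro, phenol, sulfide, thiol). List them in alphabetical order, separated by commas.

alcohol, aldehyde, alkyl halide, amide, ester, ether, ketone, thiol

HO– on an sp³ carbon → alcohol.
pendant –CH2SH → thiol.
pendant –CH2X: halogen on sp³ carbon → alkyl halide.
pendant –CONH2: carbonyl C bonded to C and N → amide.
pendant –COOCH3: carbonyl C bonded to C and –OCH3 → ester.
pendant –CH2OCH3: C–O–C linkage → ether.
pendant –COCH3: carbonyl C bonded to two carbons → ketone.
terminal –CHO: carbonyl C bonded to H and C → aldehyde.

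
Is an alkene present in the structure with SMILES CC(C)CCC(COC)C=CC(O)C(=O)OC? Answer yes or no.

Taking each segment in turn:
  CH(CH2OCH3): pendant –CH2OCH3: C–O–C linkage → ether.
  CH=CH: C=C double bond → alkene.
  CH(OH): –OH on an sp³ carbon → alcohol (secondary).
  COOCH3: –C(=O)OCH3: carbonyl C bonded to C and to –OCH3 → ester (not ketone + ether).
The CH=CH segment supplies the alkene: C=C double bond → alkene.

yes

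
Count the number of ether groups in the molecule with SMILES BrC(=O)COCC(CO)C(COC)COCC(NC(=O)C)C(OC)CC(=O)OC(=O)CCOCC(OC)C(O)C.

6

–C(=O)Br: carbonyl C bonded to C and to a halogen → acyl halide (not alkyl halide).
C–O–C with sp³ carbons on both sides and no adjacent C=O → ether.
pendant –CH2OH on an sp³ backbone C → alcohol.
pendant –CH2OCH3: C–O–C linkage → ether.
C–O–C with sp³ carbons on both sides and no adjacent C=O → ether.
pendant –NHC(=O)CH3: N bonded to a carbonyl → amide (not amine).
pendant –OCH3: C–O–C with sp³ C, no adjacent C=O → ether.
two acyl groups sharing one oxygen, –C(=O)–O–C(=O)– → anhydride.
C–O–C with sp³ carbons on both sides and no adjacent C=O → ether.
pendant –OCH3: C–O–C with sp³ C, no adjacent C=O → ether.
–OH on an sp³ carbon → alcohol (secondary).
Ether appears at: CH2OCH2, CH(CH2OCH3), CH2OCH2, CH(OCH3), CH2OCH2, CH(OCH3) → 6.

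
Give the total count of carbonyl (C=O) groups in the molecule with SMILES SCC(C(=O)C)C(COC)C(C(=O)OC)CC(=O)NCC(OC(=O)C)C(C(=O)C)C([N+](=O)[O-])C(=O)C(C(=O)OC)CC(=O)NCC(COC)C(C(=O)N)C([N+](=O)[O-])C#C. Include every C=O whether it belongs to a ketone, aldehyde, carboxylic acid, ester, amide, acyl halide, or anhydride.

CH(COCH3): ketone, 1 C=O (running total 1).
CH(COOCH3): ester, 1 C=O (running total 2).
CH2CONHCH2: amide, 1 C=O (running total 3).
CH(OCOCH3): ester, 1 C=O (running total 4).
CH(COCH3): ketone, 1 C=O (running total 5).
CO: ketone, 1 C=O (running total 6).
CH(COOCH3): ester, 1 C=O (running total 7).
CH2CONHCH2: amide, 1 C=O (running total 8).
CH(CONH2): amide, 1 C=O (running total 9).

9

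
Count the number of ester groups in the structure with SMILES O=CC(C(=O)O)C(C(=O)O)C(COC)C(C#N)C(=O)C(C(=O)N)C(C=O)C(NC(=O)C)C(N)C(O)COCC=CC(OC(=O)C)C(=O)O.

terminal –CHO: carbonyl C bonded to H and C → aldehyde.
pendant –COOH: carbonyl C bonded to C and –OH → carboxylic acid.
pendant –COOH: carbonyl C bonded to C and –OH → carboxylic acid.
pendant –CH2OCH3: C–O–C linkage → ether.
pendant –C≡N: nitrile.
–C(=O)– with carbon on both sides → ketone.
pendant –CONH2: carbonyl C bonded to C and N → amide.
pendant –CHO: carbonyl C bonded to C and H → aldehyde.
pendant –NHC(=O)CH3: N bonded to a carbonyl → amide (not amine).
–NH2 on an sp³ carbon with no adjacent C=O → amine.
–OH on an sp³ carbon → alcohol (secondary).
C–O–C with sp³ carbons on both sides and no adjacent C=O → ether.
C=C double bond → alkene.
pendant –OC(=O)CH3: an acyloxy group → ester.
–COOH: carbonyl C bonded to –OH and C → carboxylic acid (the –OH is not a separate alcohol).
Ester appears at: CH(OCOCH3) → 1.

1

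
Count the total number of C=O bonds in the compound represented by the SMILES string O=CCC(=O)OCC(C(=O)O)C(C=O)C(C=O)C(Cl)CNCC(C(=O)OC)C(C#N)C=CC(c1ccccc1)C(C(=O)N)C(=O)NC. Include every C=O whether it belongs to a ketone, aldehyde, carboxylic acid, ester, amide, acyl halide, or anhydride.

OHC: aldehyde, 1 C=O (running total 1).
CH2COOCH2: ester, 1 C=O (running total 2).
CH(COOH): carboxylic acid, 1 C=O (running total 3).
CH(CHO): aldehyde, 1 C=O (running total 4).
CH(CHO): aldehyde, 1 C=O (running total 5).
CH(COOCH3): ester, 1 C=O (running total 6).
CH(CONH2): amide, 1 C=O (running total 7).
CONHCH3: amide, 1 C=O (running total 8).

8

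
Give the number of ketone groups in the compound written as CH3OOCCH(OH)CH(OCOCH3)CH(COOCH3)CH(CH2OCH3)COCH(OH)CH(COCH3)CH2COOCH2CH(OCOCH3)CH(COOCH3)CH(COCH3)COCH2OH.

Working along the chain:
  CH3OOC: CH3O–C(=O)–: carbonyl C bonded to C and to –OCH3 → ester (not ketone + ether).
  CH(OH): –OH on an sp³ carbon → alcohol (secondary).
  CH(OCOCH3): pendant –OC(=O)CH3: an acyloxy group → ester.
  CH(COOCH3): pendant –COOCH3: carbonyl C bonded to C and –OCH3 → ester.
  CH(CH2OCH3): pendant –CH2OCH3: C–O–C linkage → ether.
  CO: –C(=O)– with carbon on both sides → ketone.
  CH(OH): –OH on an sp³ carbon → alcohol (secondary).
  CH(COCH3): pendant –COCH3: carbonyl C bonded to two carbons → ketone.
  CH2COOCH2: –C(=O)–O–C with C on the carbonyl side → ester.
  CH(OCOCH3): pendant –OC(=O)CH3: an acyloxy group → ester.
  CH(COOCH3): pendant –COOCH3: carbonyl C bonded to C and –OCH3 → ester.
  CH(COCH3): pendant –COCH3: carbonyl C bonded to two carbons → ketone.
  CO: –C(=O)– with carbon on both sides → ketone.
  CH2OH: –OH on an sp³ carbon → alcohol.
Ketone appears at: CO, CH(COCH3), CH(COCH3), CO → 4.

4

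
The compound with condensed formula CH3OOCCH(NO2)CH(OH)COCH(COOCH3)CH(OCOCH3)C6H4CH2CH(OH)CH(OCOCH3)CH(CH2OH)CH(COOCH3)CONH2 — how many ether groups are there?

0

Taking each segment in turn:
  CH3OOC: CH3O–C(=O)–: carbonyl C bonded to C and to –OCH3 → ester (not ketone + ether).
  CH(NO2): –NO2 on an sp³ carbon → nitro (the N=O is not a carbonyl).
  CH(OH): –OH on an sp³ carbon → alcohol (secondary).
  CO: –C(=O)– with carbon on both sides → ketone.
  CH(COOCH3): pendant –COOCH3: carbonyl C bonded to C and –OCH3 → ester.
  CH(OCOCH3): pendant –OC(=O)CH3: an acyloxy group → ester.
  C6H4: para-disubstituted benzene ring → arene.
  CH(OH): –OH on an sp³ carbon → alcohol (secondary).
  CH(OCOCH3): pendant –OC(=O)CH3: an acyloxy group → ester.
  CH(CH2OH): pendant –CH2OH on an sp³ backbone C → alcohol.
  CH(COOCH3): pendant –COOCH3: carbonyl C bonded to C and –OCH3 → ester.
  CONH2: –C(=O)NH2: carbonyl C bonded to C and to N → amide (the N is not a separate amine).
No segment is a ether: CH3OOC is ester, not ether; CH(OH) is alcohol, not ether; CH(COOCH3) is ester, not ether. → 0.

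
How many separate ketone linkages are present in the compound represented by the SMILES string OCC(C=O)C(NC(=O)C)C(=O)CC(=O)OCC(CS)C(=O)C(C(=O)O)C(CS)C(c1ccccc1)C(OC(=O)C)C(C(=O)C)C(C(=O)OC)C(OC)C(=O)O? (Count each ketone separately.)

Reading the structure from left to right:
  HOCH2: HO– on an sp³ carbon → alcohol.
  CH(CHO): pendant –CHO: carbonyl C bonded to C and H → aldehyde.
  CH(NHCOCH3): pendant –NHC(=O)CH3: N bonded to a carbonyl → amide (not amine).
  CO: –C(=O)– with carbon on both sides → ketone.
  CH2COOCH2: –C(=O)–O–C with C on the carbonyl side → ester.
  CH(CH2SH): pendant –CH2SH → thiol.
  CO: –C(=O)– with carbon on both sides → ketone.
  CH(COOH): pendant –COOH: carbonyl C bonded to C and –OH → carboxylic acid.
  CH(CH2SH): pendant –CH2SH → thiol.
  CH(C6H5): pendant –C6H5: benzene ring → arene.
  CH(OCOCH3): pendant –OC(=O)CH3: an acyloxy group → ester.
  CH(COCH3): pendant –COCH3: carbonyl C bonded to two carbons → ketone.
  CH(COOCH3): pendant –COOCH3: carbonyl C bonded to C and –OCH3 → ester.
  CH(OCH3): pendant –OCH3: C–O–C with sp³ C, no adjacent C=O → ether.
  COOH: –COOH: carbonyl C bonded to –OH and C → carboxylic acid (the –OH is not a separate alcohol).
Ketone appears at: CO, CO, CH(COCH3) → 3.

3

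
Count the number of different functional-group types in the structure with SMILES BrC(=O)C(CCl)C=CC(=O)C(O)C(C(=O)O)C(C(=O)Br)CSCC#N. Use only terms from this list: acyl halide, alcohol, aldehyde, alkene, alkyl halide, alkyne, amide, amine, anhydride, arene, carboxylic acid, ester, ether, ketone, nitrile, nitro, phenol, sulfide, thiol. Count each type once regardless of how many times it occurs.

Reading the structure from left to right:
  BrCO: –C(=O)Br: carbonyl C bonded to C and to a halogen → acyl halide (not alkyl halide).
  CH(CH2Cl): pendant –CH2X: halogen on sp³ carbon → alkyl halide.
  CH=CH: C=C double bond → alkene.
  CO: –C(=O)– with carbon on both sides → ketone.
  CH(OH): –OH on an sp³ carbon → alcohol (secondary).
  CH(COOH): pendant –COOH: carbonyl C bonded to C and –OH → carboxylic acid.
  CH(COBr): pendant –C(=O)X: carbonyl C bonded to C and halogen → acyl halide.
  CH2SCH2: C–S–C linkage → sulfide (thioether).
  CN: –C≡N: carbon triple-bonded to nitrogen → nitrile.
Distinct types present: acyl halide, alcohol, alkene, alkyl halide, carboxylic acid, ketone, nitrile, sulfide.

8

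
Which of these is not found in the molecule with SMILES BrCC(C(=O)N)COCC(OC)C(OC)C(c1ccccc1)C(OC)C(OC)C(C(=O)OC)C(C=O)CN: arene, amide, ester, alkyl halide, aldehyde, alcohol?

aldehyde: present (CH(CHO) — pendant –CHO: carbonyl C bonded to C and H → aldehyde).
ester: present (CH(COOCH3) — pendant –COOCH3: carbonyl C bonded to C and –OCH3 → ester).
alkyl halide: present (BrCH2 — halogen on an sp³ carbon → alkyl halide).
arene: present (CH(C6H5) — pendant –C6H5: benzene ring → arene).
amide: present (CH(CONH2) — pendant –CONH2: carbonyl C bonded to C and N → amide).
alcohol: no segment matches this pattern.

alcohol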